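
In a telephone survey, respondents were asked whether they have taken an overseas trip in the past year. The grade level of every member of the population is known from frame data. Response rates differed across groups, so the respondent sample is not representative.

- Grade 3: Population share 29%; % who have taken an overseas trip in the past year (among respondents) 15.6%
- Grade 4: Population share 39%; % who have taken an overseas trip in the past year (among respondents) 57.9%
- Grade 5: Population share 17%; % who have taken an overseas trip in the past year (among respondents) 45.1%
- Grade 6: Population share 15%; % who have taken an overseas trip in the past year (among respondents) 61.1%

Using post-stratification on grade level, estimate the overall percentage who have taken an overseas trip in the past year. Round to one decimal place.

Reweight to the known grade level distribution:
  Grade 3: 0.29 × 15.6 = 4.524
  Grade 4: 0.39 × 57.9 = 22.581
  Grade 5: 0.17 × 45.1 = 7.667
  Grade 6: 0.15 × 61.1 = 9.165
Post-stratified estimate = 43.937 → 43.9%.

43.9%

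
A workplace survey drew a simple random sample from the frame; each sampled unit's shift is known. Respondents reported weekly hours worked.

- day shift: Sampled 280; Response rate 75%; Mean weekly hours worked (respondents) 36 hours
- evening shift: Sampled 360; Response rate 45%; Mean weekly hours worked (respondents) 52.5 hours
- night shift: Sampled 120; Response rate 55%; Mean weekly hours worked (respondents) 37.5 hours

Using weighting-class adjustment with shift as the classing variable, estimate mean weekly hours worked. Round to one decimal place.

Inverse-response-rate weighting restores each class to its sampled count, so class totals weight by n_sampled:
  day shift: 280 × 36 = 10,080
  evening shift: 360 × 52.5 = 18,900
  night shift: 120 × 37.5 = 4500
Adjusted estimate = 33,480 / 760 = 44.0526 → 44.1.

44.1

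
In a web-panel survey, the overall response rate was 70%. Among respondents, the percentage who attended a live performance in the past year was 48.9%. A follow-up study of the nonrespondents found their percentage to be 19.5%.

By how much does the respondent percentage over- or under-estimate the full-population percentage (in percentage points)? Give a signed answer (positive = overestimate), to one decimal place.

Nonresponse fraction = 1 − 0.7 = 0.3.
Bias = (nonresponse fraction) × (respondent percentage − nonrespondent percentage)
     = 0.3 × (48.9 − 19.5) = 0.3 × 29.4 = 8.82.

+8.8 percentage points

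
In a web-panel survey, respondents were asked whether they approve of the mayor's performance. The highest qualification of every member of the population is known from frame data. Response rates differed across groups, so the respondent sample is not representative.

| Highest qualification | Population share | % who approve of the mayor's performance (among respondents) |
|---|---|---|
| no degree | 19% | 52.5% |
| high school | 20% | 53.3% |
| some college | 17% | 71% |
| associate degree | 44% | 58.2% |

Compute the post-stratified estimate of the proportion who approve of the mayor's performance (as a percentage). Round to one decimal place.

58.3%

Weight each group's respondent value by its population share:
  no degree: 0.19 × 52.5 = 9.975
  high school: 0.2 × 53.3 = 10.66
  some college: 0.17 × 71 = 12.07
  associate degree: 0.44 × 58.2 = 25.608
Post-stratified estimate = 58.313 → 58.3%.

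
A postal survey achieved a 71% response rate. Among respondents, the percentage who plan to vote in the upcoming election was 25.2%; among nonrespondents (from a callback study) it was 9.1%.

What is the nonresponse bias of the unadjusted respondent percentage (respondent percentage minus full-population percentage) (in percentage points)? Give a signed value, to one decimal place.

+4.7 percentage points

Nonresponse fraction = 1 − 0.71 = 0.29.
Bias = (nonresponse fraction) × (respondent percentage − nonrespondent percentage)
     = 0.29 × (25.2 − 9.1) = 0.29 × 16.1 = 4.669.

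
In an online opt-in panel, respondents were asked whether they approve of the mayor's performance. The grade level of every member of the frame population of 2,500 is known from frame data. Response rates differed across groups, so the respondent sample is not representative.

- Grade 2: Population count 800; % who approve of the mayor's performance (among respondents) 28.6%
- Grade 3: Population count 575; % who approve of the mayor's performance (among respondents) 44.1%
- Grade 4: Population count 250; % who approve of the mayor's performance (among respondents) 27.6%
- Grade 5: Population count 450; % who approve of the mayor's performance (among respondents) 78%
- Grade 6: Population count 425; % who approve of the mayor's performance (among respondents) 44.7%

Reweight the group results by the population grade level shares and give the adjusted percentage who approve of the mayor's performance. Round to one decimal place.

43.7%

Post-stratification weights by population share, not respondent share:
  Grade 2: (800/2,500) × 28.6 = 9.152
  Grade 3: (575/2,500) × 44.1 = 10.143
  Grade 4: (250/2,500) × 27.6 = 2.76
  Grade 5: (450/2,500) × 78 = 14.04
  Grade 6: (425/2,500) × 44.7 = 7.599
Post-stratified estimate = 43.694 → 43.7%.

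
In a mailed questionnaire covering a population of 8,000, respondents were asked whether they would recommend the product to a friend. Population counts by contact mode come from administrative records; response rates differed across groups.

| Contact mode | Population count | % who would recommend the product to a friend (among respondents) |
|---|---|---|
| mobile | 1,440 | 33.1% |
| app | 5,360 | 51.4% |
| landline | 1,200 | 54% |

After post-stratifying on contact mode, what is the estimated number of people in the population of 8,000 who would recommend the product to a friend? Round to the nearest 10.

3,880

Apply each group's respondent rate to its population count:
  mobile: 1,440 × 33.1% = 476.64
  app: 5,360 × 51.4% = 2755.04
  landline: 1,200 × 54% = 648
Estimated total = 3879.68 → 3,880.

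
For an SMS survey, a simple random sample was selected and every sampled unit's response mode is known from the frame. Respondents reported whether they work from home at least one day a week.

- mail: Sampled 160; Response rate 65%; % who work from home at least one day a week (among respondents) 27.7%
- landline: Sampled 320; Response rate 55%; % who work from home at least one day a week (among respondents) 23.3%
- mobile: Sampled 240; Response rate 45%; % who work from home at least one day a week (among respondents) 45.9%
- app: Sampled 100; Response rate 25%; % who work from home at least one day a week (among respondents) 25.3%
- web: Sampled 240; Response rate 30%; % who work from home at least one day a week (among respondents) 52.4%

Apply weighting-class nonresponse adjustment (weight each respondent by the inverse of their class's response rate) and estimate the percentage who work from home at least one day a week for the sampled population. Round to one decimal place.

Inverse-response-rate weighting restores each class to its sampled count, so class totals weight by n_sampled:
  mail: 160 × 27.7 = 4432
  landline: 320 × 23.3 = 7456
  mobile: 240 × 45.9 = 11,016
  app: 100 × 25.3 = 2530
  web: 240 × 52.4 = 12,576
Adjusted estimate = 38,010 / 1,060 = 35.8585 → 35.9%.

35.9%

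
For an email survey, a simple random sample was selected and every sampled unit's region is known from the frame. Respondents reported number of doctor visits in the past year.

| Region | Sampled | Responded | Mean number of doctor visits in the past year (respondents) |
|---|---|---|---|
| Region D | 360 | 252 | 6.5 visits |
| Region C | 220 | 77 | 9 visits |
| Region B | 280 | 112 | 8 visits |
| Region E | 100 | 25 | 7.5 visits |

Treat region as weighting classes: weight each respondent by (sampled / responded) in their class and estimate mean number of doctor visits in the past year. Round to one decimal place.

7.6

Class response rates: Region D 252/360 = 70%, Region C 77/220 = 35%, Region B 112/280 = 40%, Region E 25/100 = 25%.
With weight = n_sampled/n_responded per class, the weighted class total is n_sampled:
  Region D: 360 × 6.5 = 2340
  Region C: 220 × 9 = 1980
  Region B: 280 × 8 = 2240
  Region E: 100 × 7.5 = 750
Adjusted estimate = 7310 / 960 = 7.61458 → 7.6.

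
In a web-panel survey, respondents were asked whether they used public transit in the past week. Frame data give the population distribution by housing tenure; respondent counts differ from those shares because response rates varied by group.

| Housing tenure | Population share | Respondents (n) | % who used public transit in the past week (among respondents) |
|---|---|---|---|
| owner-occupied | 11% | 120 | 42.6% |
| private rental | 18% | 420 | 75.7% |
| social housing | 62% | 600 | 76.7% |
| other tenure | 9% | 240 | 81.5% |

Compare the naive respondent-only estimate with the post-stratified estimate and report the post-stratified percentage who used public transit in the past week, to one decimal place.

73.2%

Without adjustment, the pooled respondent share is:
  (120/1380)×42.6 + (420/1380)×75.7 + (600/1380)×76.7 + (240/1380)×81.5 = 74.2652%
Reweighting by population housing tenure shares:
  0.11×42.6 + 0.18×75.7 + 0.62×76.7 + 0.09×81.5 = 73.201%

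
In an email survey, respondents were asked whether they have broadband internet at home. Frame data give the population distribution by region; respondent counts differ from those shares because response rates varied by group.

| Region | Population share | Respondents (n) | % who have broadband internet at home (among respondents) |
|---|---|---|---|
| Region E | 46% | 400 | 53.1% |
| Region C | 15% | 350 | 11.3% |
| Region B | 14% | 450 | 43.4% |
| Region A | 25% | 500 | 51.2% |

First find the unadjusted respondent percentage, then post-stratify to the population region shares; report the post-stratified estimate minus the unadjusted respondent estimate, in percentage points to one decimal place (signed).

+3.6 percentage points

Without adjustment, the pooled respondent share is:
  (400/1700)×53.1 + (350/1700)×11.3 + (450/1700)×43.4 + (500/1700)×51.2 = 41.3676%
Post-stratifying to population shares instead:
  0.46×53.1 + 0.15×11.3 + 0.14×43.4 + 0.25×51.2 = 44.997%
Difference = 44.997 − 41.3676 = 3.6294 pp.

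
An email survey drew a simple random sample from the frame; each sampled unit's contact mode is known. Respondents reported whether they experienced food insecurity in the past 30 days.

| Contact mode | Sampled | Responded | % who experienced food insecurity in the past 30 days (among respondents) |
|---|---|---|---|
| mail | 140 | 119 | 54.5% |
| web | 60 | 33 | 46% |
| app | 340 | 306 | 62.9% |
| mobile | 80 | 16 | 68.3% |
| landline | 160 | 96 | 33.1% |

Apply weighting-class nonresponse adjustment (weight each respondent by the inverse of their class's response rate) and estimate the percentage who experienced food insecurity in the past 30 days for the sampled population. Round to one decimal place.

Response rates by class: mail 119/140 = 85%, web 33/60 = 55%, app 306/340 = 90%, mobile 16/80 = 20%, landline 96/160 = 60%.
Each respondent's weight = sampled/responded in their class; summing within a class gives n_sampled, so:
  mail: 140 × 54.5 = 7630
  web: 60 × 46 = 2760
  app: 340 × 62.9 = 21,386
  mobile: 80 × 68.3 = 5464
  landline: 160 × 33.1 = 5296
Adjusted estimate = 42,536 / 780 = 54.5333 → 54.5%.

54.5%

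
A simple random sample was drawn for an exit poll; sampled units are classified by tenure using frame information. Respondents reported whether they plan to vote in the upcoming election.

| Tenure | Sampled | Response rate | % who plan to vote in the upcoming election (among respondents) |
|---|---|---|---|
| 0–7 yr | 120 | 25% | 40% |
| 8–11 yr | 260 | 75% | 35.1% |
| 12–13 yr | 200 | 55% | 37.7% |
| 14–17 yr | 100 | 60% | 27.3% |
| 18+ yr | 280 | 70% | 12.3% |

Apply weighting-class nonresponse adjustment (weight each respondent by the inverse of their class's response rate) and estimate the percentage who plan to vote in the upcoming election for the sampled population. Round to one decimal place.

With weight = n_sampled/n_responded per class, the weighted class total is n_sampled:
  0–7 yr: 120 × 40 = 4800
  8–11 yr: 260 × 35.1 = 9126
  12–13 yr: 200 × 37.7 = 7540
  14–17 yr: 100 × 27.3 = 2730
  18+ yr: 280 × 12.3 = 3444
Adjusted estimate = 27,640 / 960 = 28.7917 → 28.8%.

28.8%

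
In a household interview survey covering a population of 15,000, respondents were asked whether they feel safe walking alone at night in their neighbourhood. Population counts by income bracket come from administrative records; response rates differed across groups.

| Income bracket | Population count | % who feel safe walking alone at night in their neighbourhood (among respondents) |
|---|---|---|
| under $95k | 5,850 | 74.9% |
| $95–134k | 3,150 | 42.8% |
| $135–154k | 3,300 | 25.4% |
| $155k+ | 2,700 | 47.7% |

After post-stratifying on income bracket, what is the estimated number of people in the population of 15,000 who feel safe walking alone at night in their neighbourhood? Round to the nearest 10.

Apply each group's respondent rate to its population count:
  under $95k: 5,850 × 74.9% = 4381.65
  $95–134k: 3,150 × 42.8% = 1348.2
  $135–154k: 3,300 × 25.4% = 838.2
  $155k+: 2,700 × 47.7% = 1287.9
Estimated total = 7855.95 → 7,860.

7,860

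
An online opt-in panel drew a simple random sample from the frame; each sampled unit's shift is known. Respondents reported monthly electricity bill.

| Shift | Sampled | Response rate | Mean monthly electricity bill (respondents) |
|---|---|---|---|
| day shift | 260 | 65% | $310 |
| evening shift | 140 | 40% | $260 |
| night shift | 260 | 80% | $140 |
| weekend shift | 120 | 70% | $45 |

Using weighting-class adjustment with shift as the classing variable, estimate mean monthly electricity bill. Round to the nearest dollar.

Weighting each respondent by the inverse class response rate inflates each class back to its sampled size, so the class weight is n_sampled:
  day shift: 260 × 310 = 80,600
  evening shift: 140 × 260 = 36,400
  night shift: 260 × 140 = 36,400
  weekend shift: 120 × 45 = 5400
Adjusted estimate = 158,800 / 780 = 203.59 → $204.

$204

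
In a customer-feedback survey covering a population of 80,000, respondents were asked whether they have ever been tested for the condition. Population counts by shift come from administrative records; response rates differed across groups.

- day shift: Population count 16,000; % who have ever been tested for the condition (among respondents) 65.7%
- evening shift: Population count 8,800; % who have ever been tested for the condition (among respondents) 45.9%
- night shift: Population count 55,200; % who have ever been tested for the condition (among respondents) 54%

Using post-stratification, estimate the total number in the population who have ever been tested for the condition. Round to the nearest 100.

Each cell contributes its population count × the respondent rate:
  day shift: 16,000 × 65.7% = 10,512
  evening shift: 8,800 × 45.9% = 4039.2
  night shift: 55,200 × 54% = 29,808
Estimated total = 44359.2 → 44,400.

44,400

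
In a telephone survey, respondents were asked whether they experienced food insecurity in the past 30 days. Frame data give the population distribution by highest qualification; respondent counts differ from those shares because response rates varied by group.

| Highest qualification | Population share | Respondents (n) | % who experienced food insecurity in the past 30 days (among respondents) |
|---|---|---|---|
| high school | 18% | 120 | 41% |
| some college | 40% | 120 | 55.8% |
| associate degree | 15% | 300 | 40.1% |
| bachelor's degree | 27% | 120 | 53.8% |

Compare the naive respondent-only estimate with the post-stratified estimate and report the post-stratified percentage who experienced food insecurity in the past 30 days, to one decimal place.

Unadjusted (pooled respondent) estimate weights by respondent counts:
  (120/660)×41 + (120/660)×55.8 + (300/660)×40.1 + (120/660)×53.8 = 45.6091%
Reweighting by population highest qualification shares:
  0.18×41 + 0.4×55.8 + 0.15×40.1 + 0.27×53.8 = 50.241%

50.2%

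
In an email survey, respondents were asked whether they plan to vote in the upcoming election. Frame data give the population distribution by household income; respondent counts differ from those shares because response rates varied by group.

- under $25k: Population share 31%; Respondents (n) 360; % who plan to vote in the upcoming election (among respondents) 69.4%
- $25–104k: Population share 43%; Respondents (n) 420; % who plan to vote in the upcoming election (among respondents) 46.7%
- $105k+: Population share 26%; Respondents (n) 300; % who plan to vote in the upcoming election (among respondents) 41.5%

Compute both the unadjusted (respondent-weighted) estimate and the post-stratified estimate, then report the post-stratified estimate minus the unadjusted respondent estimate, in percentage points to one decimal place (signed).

Unadjusted (pooled respondent) estimate weights by respondent counts:
  (360/1080)×69.4 + (420/1080)×46.7 + (300/1080)×41.5 = 52.8222%
Reweighting by population household income shares:
  0.31×69.4 + 0.43×46.7 + 0.26×41.5 = 52.385%
Difference = 52.385 − 52.8222 = -0.4372 pp.

-0.4 percentage points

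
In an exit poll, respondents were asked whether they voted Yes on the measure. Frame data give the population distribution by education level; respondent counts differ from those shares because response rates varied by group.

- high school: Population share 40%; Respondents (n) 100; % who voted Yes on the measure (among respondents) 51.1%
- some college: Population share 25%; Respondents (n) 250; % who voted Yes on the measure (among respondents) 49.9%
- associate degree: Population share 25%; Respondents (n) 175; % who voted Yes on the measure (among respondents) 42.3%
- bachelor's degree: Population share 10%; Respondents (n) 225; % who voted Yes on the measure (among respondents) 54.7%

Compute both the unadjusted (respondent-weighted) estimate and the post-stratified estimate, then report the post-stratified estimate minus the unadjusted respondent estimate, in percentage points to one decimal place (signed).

Naive respondent-only estimate (weights = respondent counts):
  (100/750)×51.1 + (250/750)×49.9 + (175/750)×42.3 + (225/750)×54.7 = 49.7267%
Post-stratified estimate weights by population shares:
  0.4×51.1 + 0.25×49.9 + 0.25×42.3 + 0.1×54.7 = 48.96%
Difference = 48.96 − 49.7267 = -0.7667 pp.

-0.8 percentage points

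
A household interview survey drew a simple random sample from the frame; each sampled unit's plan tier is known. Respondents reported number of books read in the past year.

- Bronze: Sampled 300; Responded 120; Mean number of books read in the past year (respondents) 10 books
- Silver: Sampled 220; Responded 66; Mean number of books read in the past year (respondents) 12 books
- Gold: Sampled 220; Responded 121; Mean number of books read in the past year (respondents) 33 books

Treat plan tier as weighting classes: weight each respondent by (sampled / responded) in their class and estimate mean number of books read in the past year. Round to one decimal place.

17.4

Class response rates: Bronze 120/300 = 40%, Silver 66/220 = 30%, Gold 121/220 = 55%.
With weight = n_sampled/n_responded per class, the weighted class total is n_sampled:
  Bronze: 300 × 10 = 3000
  Silver: 220 × 12 = 2640
  Gold: 220 × 33 = 7260
Adjusted estimate = 12,900 / 740 = 17.4324 → 17.4.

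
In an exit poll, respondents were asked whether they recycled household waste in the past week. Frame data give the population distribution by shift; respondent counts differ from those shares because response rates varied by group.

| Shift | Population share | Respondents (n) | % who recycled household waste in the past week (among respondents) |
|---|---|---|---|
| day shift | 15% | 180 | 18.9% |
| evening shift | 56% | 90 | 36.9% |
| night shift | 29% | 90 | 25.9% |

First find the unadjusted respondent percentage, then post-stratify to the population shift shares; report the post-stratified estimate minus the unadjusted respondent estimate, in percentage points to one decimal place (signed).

+5.9 percentage points

Naive respondent-only estimate (weights = respondent counts):
  (180/360)×18.9 + (90/360)×36.9 + (90/360)×25.9 = 25.15%
Post-stratified estimate weights by population shares:
  0.15×18.9 + 0.56×36.9 + 0.29×25.9 = 31.01%
Difference = 31.01 − 25.15 = 5.86 pp.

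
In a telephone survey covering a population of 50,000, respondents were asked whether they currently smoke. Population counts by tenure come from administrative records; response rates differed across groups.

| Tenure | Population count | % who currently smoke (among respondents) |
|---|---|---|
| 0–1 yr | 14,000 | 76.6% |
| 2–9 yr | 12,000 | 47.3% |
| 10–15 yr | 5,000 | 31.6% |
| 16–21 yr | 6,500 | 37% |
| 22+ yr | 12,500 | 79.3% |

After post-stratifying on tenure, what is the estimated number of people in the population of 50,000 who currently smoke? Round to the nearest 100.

Apply each group's respondent rate to its population count:
  0–1 yr: 14,000 × 76.6% = 10,724
  2–9 yr: 12,000 × 47.3% = 5676
  10–15 yr: 5,000 × 31.6% = 1580
  16–21 yr: 6,500 × 37% = 2405
  22+ yr: 12,500 × 79.3% = 9912.5
Estimated total = 30297.5 → 30,300.

30,300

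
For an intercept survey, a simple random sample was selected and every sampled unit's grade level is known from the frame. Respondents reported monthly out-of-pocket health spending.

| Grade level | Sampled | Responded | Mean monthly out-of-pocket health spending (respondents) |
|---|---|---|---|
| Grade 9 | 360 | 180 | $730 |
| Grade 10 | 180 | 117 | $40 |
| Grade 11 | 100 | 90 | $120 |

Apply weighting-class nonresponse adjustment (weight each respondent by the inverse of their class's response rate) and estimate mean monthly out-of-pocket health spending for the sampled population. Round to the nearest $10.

$440

Response rates by class: Grade 9 180/360 = 50%, Grade 10 117/180 = 65%, Grade 11 90/100 = 90%.
Each respondent's weight = sampled/responded in their class; summing within a class gives n_sampled, so:
  Grade 9: 360 × 730 = 262,800
  Grade 10: 180 × 40 = 7200
  Grade 11: 100 × 120 = 12,000
Adjusted estimate = 282,000 / 640 = 440.625 → $440.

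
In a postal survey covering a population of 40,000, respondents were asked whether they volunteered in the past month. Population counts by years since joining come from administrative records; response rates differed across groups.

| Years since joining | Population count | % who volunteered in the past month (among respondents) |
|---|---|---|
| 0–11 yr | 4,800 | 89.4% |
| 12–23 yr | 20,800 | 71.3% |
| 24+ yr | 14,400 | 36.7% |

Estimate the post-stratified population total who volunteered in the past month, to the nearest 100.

Estimated count per cell = population count × respondent percentage:
  0–11 yr: 4,800 × 89.4% = 4291.2
  12–23 yr: 20,800 × 71.3% = 14830.4
  24+ yr: 14,400 × 36.7% = 5284.8
Estimated total = 24406.4 → 24,400.

24,400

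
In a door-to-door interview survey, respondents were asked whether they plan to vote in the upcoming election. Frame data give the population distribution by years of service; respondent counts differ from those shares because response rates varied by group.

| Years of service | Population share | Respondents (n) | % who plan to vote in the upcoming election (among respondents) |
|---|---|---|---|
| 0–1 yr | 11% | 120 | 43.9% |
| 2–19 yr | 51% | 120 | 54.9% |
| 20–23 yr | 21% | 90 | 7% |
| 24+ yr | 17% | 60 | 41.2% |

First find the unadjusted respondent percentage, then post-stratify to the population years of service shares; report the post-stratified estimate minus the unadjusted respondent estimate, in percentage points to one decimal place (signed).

+2.9 percentage points

Naive respondent-only estimate (weights = respondent counts):
  (120/390)×43.9 + (120/390)×54.9 + (90/390)×7 + (60/390)×41.2 = 38.3538%
Reweighting by population years of service shares:
  0.11×43.9 + 0.51×54.9 + 0.21×7 + 0.17×41.2 = 41.302%
Difference = 41.302 − 38.3538 = 2.9482 pp.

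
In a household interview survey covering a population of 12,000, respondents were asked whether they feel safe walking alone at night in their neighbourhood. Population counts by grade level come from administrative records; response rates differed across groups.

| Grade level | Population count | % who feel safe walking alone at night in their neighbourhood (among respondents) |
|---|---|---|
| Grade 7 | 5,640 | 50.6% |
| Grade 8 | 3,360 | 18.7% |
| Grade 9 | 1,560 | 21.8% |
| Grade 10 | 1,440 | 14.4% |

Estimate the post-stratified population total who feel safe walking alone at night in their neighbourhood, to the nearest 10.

Each cell contributes its population count × the respondent rate:
  Grade 7: 5,640 × 50.6% = 2853.84
  Grade 8: 3,360 × 18.7% = 628.32
  Grade 9: 1,560 × 21.8% = 340.08
  Grade 10: 1,440 × 14.4% = 207.36
Estimated total = 4029.6 → 4,030.

4,030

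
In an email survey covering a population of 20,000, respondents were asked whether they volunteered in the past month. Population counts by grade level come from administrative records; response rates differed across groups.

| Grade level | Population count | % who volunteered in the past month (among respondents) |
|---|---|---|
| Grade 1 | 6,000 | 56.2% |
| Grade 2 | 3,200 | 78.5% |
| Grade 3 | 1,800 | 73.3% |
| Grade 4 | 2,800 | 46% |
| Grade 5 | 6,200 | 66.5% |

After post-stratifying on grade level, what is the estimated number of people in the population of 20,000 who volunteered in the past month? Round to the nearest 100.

Each cell contributes its population count × the respondent rate:
  Grade 1: 6,000 × 56.2% = 3372
  Grade 2: 3,200 × 78.5% = 2512
  Grade 3: 1,800 × 73.3% = 1319.4
  Grade 4: 2,800 × 46% = 1288
  Grade 5: 6,200 × 66.5% = 4123
Estimated total = 12614.4 → 12,600.

12,600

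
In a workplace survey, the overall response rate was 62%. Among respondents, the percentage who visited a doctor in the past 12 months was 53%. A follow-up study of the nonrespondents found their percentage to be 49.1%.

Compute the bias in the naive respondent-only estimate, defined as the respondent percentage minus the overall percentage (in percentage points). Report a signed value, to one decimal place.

+1.5 percentage points

Nonresponse fraction = 1 − 0.62 = 0.38.
Bias = (nonresponse fraction) × (respondent percentage − nonrespondent percentage)
     = 0.38 × (53 − 49.1) = 0.38 × 3.9 = 1.482.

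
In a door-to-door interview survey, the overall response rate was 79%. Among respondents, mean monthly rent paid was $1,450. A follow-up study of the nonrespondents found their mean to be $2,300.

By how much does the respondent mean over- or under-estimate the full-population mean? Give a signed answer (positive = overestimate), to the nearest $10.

-$180

Nonresponse fraction = 1 − 0.79 = 0.21.
Bias = (nonresponse fraction) × (respondent mean − nonrespondent mean)
     = 0.21 × (1450 − 2300) = 0.21 × -850 = -178.5.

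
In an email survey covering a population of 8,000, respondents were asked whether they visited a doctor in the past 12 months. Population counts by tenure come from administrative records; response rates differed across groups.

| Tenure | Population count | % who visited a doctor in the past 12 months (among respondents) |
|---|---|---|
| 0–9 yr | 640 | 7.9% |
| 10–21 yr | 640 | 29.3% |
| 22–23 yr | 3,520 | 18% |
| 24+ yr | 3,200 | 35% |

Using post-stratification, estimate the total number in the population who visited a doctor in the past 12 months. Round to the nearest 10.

Each cell contributes its population count × the respondent rate:
  0–9 yr: 640 × 7.9% = 50.56
  10–21 yr: 640 × 29.3% = 187.52
  22–23 yr: 3,520 × 18% = 633.6
  24+ yr: 3,200 × 35% = 1120
Estimated total = 1991.68 → 1,990.

1,990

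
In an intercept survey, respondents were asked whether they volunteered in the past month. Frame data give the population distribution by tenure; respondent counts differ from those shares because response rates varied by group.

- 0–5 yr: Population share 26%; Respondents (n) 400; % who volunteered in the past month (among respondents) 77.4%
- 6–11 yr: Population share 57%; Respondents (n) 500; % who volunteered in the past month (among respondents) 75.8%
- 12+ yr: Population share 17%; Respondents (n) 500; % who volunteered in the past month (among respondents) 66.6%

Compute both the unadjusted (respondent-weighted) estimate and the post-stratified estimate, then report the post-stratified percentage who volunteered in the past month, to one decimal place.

74.7%

Without adjustment, the pooled respondent share is:
  (400/1400)×77.4 + (500/1400)×75.8 + (500/1400)×66.6 = 72.9714%
Reweighting by population tenure shares:
  0.26×77.4 + 0.57×75.8 + 0.17×66.6 = 74.652%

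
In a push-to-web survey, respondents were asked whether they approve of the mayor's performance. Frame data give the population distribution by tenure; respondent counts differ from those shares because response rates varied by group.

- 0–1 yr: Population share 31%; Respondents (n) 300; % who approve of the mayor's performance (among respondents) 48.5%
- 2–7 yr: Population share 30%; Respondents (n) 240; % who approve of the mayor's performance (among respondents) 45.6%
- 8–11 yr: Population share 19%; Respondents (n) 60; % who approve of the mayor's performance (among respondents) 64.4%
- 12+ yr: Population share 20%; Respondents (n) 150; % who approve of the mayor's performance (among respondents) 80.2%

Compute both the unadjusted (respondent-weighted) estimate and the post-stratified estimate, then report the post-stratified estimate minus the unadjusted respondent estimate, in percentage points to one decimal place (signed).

+1.8 percentage points

Without adjustment, the pooled respondent share is:
  (300/750)×48.5 + (240/750)×45.6 + (60/750)×64.4 + (150/750)×80.2 = 55.184%
Post-stratifying to population shares instead:
  0.31×48.5 + 0.3×45.6 + 0.19×64.4 + 0.2×80.2 = 56.991%
Difference = 56.991 − 55.184 = 1.807 pp.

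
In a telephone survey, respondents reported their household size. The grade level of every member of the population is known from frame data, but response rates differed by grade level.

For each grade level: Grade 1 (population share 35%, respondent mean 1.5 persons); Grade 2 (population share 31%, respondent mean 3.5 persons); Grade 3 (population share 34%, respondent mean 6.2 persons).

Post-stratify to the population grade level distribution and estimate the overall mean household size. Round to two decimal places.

3.72

Reweight to the known grade level distribution:
  Grade 1: 0.35 × 1.5 = 0.525
  Grade 2: 0.31 × 3.5 = 1.085
  Grade 3: 0.34 × 6.2 = 2.108
Post-stratified estimate = 3.718 → 3.72.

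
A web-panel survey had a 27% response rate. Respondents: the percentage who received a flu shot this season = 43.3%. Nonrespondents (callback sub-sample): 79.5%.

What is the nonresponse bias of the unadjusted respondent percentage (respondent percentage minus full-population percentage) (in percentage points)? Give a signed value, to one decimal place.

Nonresponse fraction = 1 − 0.27 = 0.73.
Bias = (nonresponse fraction) × (respondent percentage − nonrespondent percentage)
     = 0.73 × (43.3 − 79.5) = 0.73 × -36.2 = -26.426.

-26.4 percentage points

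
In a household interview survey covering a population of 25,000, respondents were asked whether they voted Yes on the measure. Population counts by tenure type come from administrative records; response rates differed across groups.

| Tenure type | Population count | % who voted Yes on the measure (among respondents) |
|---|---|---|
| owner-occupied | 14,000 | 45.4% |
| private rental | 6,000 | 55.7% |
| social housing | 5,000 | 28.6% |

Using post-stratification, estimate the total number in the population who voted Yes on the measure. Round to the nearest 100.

Estimated count per cell = population count × respondent percentage:
  owner-occupied: 14,000 × 45.4% = 6356
  private rental: 6,000 × 55.7% = 3342
  social housing: 5,000 × 28.6% = 1430
Estimated total = 11,128 → 11,100.

11,100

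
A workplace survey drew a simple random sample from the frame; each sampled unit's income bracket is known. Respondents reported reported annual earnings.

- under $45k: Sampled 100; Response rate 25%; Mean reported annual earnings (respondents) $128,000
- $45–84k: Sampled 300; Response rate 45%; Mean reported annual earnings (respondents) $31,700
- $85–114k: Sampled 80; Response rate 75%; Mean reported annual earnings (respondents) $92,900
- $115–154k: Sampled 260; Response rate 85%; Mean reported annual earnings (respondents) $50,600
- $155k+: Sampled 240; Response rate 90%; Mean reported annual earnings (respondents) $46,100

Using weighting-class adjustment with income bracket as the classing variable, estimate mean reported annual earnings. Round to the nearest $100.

Inverse-response-rate weighting restores each class to its sampled count, so class totals weight by n_sampled:
  under $45k: 100 × 128,000 = 12,800,000
  $45–84k: 300 × 31,700 = 9,510,000
  $85–114k: 80 × 92,900 = 7,432,000
  $115–154k: 260 × 50,600 = 13,156,000
  $155k+: 240 × 46,100 = 11,064,000
Adjusted estimate = 53,962,000 / 980 = 55063.3 → $55,100.

$55,100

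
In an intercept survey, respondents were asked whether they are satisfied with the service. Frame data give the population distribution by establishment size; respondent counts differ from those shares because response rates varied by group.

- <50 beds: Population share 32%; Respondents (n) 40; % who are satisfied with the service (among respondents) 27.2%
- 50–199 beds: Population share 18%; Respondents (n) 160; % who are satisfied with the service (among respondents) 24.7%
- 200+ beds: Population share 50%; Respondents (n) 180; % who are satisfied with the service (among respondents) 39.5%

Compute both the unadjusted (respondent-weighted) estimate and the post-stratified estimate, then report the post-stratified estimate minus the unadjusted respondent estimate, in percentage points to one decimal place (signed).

Without adjustment, the pooled respondent share is:
  (40/380)×27.2 + (160/380)×24.7 + (180/380)×39.5 = 31.9737%
Post-stratifying to population shares instead:
  0.32×27.2 + 0.18×24.7 + 0.5×39.5 = 32.9%
Difference = 32.9 − 31.9737 = 0.9263 pp.

+0.9 percentage points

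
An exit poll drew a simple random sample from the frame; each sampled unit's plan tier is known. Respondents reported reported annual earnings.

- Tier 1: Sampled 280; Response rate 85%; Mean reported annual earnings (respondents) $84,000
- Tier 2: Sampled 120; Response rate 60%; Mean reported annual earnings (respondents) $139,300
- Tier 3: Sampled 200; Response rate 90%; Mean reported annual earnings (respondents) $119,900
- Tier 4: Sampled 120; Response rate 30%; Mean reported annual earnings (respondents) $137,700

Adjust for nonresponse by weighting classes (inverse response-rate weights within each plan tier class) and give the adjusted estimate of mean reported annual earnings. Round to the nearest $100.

Each respondent's weight = sampled/responded in their class; summing within a class gives n_sampled, so:
  Tier 1: 280 × 84,000 = 23,520,000
  Tier 2: 120 × 139,300 = 16,716,000
  Tier 3: 200 × 119,900 = 23,980,000
  Tier 4: 120 × 137,700 = 16,524,000
Adjusted estimate = 80,740,000 / 720 = 112139 → $112,100.

$112,100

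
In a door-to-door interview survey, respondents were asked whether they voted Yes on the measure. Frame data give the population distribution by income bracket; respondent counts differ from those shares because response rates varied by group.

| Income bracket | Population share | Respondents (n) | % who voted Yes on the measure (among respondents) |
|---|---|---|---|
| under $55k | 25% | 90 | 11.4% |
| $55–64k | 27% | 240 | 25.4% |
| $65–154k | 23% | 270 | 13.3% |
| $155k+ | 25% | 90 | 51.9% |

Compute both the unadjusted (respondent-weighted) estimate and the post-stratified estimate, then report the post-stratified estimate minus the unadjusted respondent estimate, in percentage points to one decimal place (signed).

+3.4 percentage points

Naive respondent-only estimate (weights = respondent counts):
  (90/690)×11.4 + (240/690)×25.4 + (270/690)×13.3 + (90/690)×51.9 = 22.2957%
Post-stratified estimate weights by population shares:
  0.25×11.4 + 0.27×25.4 + 0.23×13.3 + 0.25×51.9 = 25.742%
Difference = 25.742 − 22.2957 = 3.4463 pp.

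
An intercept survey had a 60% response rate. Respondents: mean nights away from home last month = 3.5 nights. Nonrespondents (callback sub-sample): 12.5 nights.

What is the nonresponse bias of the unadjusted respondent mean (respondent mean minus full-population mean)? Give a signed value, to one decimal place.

Nonresponse fraction = 1 − 0.6 = 0.4.
Bias = (nonresponse fraction) × (respondent mean − nonrespondent mean)
     = 0.4 × (3.5 − 12.5) = 0.4 × -9 = -3.6.

-3.6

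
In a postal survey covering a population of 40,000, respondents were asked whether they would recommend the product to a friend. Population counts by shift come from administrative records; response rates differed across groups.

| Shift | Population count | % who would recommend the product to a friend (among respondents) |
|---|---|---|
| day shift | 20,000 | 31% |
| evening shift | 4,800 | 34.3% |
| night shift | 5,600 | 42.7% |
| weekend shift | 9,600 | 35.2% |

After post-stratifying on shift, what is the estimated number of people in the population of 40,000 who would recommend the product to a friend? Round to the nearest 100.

13,600

Estimated count per cell = population count × respondent percentage:
  day shift: 20,000 × 31% = 6200
  evening shift: 4,800 × 34.3% = 1646.4
  night shift: 5,600 × 42.7% = 2391.2
  weekend shift: 9,600 × 35.2% = 3379.2
Estimated total = 13616.8 → 13,600.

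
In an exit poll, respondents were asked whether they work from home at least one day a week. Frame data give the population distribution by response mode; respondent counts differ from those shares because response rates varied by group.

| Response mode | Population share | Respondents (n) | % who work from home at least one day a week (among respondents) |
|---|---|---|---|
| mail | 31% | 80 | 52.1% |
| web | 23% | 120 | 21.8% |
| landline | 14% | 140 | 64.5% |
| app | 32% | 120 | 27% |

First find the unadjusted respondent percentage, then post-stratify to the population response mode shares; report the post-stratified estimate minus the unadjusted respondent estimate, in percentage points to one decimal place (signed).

-2.6 percentage points

Naive respondent-only estimate (weights = respondent counts):
  (80/460)×52.1 + (120/460)×21.8 + (140/460)×64.5 + (120/460)×27 = 41.4217%
Post-stratifying to population shares instead:
  0.31×52.1 + 0.23×21.8 + 0.14×64.5 + 0.32×27 = 38.835%
Difference = 38.835 − 41.4217 = -2.5867 pp.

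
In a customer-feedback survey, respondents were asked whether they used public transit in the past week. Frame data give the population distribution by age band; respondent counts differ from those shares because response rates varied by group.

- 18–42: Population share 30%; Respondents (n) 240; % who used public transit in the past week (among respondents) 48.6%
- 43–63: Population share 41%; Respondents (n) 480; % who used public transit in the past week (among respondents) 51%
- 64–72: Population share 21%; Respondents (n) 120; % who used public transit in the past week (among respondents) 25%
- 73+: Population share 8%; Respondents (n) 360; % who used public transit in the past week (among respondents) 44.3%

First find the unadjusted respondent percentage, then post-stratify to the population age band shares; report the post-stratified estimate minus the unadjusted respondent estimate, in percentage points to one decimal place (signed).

-1.6 percentage points

Without adjustment, the pooled respondent share is:
  (240/1200)×48.6 + (480/1200)×51 + (120/1200)×25 + (360/1200)×44.3 = 45.91%
Reweighting by population age band shares:
  0.3×48.6 + 0.41×51 + 0.21×25 + 0.08×44.3 = 44.284%
Difference = 44.284 − 45.91 = -1.626 pp.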